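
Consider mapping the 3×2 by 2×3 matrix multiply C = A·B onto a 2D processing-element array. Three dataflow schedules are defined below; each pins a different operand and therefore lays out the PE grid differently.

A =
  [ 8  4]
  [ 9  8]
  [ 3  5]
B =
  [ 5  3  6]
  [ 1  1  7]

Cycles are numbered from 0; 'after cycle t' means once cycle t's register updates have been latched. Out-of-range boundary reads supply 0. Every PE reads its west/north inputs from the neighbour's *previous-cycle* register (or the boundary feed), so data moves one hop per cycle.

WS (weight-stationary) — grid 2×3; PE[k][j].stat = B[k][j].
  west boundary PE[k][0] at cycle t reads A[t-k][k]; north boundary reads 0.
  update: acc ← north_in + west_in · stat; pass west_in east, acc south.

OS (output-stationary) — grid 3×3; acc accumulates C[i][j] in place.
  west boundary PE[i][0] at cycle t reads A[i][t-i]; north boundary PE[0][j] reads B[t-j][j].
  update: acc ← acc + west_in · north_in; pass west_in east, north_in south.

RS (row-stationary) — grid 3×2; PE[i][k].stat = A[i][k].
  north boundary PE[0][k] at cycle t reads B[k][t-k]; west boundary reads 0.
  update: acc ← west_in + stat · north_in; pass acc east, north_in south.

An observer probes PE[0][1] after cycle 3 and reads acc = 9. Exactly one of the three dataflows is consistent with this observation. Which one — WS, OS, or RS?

dataflow = WS

— WS: 2×3; PE[0][1] trace:
  [0] (0,1) acc=0 (h:0 v:0)
  [1] (0,1) acc=24 (h:8 v:24)
  [2] (0,1) acc=27 (h:9 v:27)
  [3] (0,1) acc=9 (h:3 v:9)
— OS: 3×3; PE[0][1] trace:
  [0] (0,1) acc=0 (h:0 v:0)
  [1] (0,1) acc=24 (h:8 v:3)
  [2] (0,1) acc=28 (h:4 v:1)
  [3] (0,1) acc=28 (h:0 v:0)
— RS: 3×2; PE[0][1] trace:
  [0] (0,1) acc=0 (h:0 v:0)
  [1] (0,1) acc=44 (h:44 v:1)
  [2] (0,1) acc=28 (h:28 v:1)
  [3] (0,1) acc=76 (h:76 v:7)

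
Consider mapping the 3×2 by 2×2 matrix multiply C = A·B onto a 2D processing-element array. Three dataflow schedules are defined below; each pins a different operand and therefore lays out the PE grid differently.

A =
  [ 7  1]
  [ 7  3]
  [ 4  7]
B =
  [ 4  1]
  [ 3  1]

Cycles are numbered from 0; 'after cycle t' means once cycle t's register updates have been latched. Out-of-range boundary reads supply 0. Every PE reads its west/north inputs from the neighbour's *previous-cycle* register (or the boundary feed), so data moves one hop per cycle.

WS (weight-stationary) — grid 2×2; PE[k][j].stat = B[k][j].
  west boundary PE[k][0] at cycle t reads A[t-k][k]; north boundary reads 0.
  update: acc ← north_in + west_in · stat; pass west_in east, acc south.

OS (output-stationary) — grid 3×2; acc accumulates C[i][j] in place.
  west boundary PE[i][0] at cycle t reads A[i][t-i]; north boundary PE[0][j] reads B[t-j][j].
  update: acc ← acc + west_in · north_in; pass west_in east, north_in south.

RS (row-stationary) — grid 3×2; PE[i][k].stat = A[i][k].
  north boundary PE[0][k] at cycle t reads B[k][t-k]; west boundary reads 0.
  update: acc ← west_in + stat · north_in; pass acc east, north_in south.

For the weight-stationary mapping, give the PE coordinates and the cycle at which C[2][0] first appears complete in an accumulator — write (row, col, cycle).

Under WS, C[2][0] lands at PE[1][0]:
  c0 r1c0: 0 / 0 / 0
  c1 r1c0: 31 / 1 / 31
  c2 r1c0: 37 / 3 / 37
  c3 r1c0: 37 / 7 / 37

(row, col, cycle) = (1, 0, 3)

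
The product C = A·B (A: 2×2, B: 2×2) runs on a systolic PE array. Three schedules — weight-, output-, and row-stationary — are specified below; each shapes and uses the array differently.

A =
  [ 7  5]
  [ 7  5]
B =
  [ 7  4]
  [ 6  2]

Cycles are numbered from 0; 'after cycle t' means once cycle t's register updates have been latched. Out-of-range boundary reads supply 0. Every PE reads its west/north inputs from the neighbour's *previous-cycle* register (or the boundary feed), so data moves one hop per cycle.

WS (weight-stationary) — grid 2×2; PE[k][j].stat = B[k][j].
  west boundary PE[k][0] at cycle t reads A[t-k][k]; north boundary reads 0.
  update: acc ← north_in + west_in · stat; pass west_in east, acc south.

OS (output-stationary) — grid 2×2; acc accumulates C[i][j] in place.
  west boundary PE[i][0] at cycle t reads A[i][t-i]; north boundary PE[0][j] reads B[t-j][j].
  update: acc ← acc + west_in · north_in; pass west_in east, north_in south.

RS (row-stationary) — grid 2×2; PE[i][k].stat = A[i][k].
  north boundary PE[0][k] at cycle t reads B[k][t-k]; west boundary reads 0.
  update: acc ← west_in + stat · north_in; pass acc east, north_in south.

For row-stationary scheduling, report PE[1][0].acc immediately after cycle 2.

PE[1][0].acc = 28

RS 2×2: PE[1][0] cycle-by-cycle (with neighbour feeds):
  after 0 — PE[0][0] acc=49, pass-E 49, pass-S 7
  after 0 — PE[1][0] acc=0, pass-E 0, pass-S 0
  after 1 — PE[0][0] acc=28, pass-E 28, pass-S 4
  after 1 — PE[1][0] acc=49, pass-E 49, pass-S 7
  after 2 — PE[0][0] acc=0, pass-E 0, pass-S 0
  after 2 — PE[1][0] acc=28, pass-E 28, pass-S 4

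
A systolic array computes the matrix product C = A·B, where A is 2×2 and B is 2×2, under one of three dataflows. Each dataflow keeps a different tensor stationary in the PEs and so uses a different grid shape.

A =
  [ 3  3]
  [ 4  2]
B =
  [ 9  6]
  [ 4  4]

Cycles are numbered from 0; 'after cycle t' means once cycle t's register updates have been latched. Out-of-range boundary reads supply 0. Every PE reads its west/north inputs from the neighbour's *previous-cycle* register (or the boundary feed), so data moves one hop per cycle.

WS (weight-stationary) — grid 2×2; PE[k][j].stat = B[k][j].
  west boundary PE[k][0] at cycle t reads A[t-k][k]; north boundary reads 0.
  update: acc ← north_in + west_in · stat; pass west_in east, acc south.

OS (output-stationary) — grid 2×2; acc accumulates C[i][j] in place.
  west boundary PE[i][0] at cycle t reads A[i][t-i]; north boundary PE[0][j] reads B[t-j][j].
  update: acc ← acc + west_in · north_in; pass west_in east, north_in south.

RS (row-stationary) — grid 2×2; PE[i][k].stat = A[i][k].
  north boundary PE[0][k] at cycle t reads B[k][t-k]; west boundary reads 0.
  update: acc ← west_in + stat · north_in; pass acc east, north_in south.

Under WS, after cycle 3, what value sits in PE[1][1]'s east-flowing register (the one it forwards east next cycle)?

WS 2×2: PE[1][1] cycle-by-cycle (with neighbour feeds):
  step 0 · PE0,1: acc=0; fwd→0 fwd↓0
  step 0 · PE1,0: acc=0; fwd→0 fwd↓0
  step 0 · PE1,1: acc=0; fwd→0 fwd↓0
  step 1 · PE0,1: acc=18; fwd→3 fwd↓18
  step 1 · PE1,0: acc=39; fwd→3 fwd↓39
  step 1 · PE1,1: acc=0; fwd→0 fwd↓0
  step 2 · PE0,1: acc=24; fwd→4 fwd↓24
  step 2 · PE1,0: acc=44; fwd→2 fwd↓44
  step 2 · PE1,1: acc=30; fwd→3 fwd↓30
  step 3 · PE0,1: acc=0; fwd→0 fwd↓0
  step 3 · PE1,0: acc=0; fwd→0 fwd↓0
  step 3 · PE1,1: acc=32; fwd→2 fwd↓32

register = 2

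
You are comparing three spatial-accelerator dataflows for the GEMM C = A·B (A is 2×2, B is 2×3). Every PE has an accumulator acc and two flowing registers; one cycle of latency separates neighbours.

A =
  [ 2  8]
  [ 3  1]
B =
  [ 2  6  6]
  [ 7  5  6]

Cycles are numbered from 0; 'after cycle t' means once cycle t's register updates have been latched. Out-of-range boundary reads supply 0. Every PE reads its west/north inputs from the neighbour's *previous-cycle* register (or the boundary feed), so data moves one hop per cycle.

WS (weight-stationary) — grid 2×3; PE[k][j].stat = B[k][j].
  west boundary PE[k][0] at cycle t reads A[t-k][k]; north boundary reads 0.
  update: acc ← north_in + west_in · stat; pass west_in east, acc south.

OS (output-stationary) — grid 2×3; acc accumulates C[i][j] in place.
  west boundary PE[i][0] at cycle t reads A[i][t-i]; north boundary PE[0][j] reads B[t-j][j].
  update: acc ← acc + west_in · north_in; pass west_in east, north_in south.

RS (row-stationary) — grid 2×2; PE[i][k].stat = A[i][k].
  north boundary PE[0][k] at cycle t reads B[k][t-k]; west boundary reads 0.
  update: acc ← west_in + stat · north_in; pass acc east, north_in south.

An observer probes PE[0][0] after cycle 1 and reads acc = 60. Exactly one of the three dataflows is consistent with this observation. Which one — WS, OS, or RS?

dataflow = OS

WS [2×3] PE[0][0] across cycles:
  @0  [0,0]  acc 4  |  →2  ↓4
  @1  [0,0]  acc 6  |  →3  ↓6
OS [2×3] PE[0][0] across cycles:
  @0  [0,0]  acc 4  |  →2  ↓2
  @1  [0,0]  acc 60  |  →8  ↓7
RS [2×2] PE[0][0] across cycles:
  @0  [0,0]  acc 4  |  →4  ↓2
  @1  [0,0]  acc 12  |  →12  ↓6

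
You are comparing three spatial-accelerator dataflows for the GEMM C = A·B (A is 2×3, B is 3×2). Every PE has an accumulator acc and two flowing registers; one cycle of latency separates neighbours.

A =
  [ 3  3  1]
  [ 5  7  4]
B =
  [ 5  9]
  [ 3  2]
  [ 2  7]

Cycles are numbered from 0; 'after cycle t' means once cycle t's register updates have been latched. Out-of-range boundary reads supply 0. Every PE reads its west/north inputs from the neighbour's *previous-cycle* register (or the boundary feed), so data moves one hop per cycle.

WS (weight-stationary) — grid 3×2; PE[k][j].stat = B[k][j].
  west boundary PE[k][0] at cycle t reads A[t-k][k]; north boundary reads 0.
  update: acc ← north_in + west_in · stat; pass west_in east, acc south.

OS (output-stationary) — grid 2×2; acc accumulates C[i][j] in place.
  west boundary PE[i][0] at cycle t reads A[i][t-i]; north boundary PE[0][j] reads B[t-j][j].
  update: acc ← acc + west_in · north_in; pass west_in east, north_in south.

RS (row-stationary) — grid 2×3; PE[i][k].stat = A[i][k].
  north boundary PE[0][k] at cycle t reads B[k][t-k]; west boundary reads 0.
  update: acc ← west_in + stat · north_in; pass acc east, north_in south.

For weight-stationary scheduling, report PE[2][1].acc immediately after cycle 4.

WS (3×2). Following PE[2][1] plus its west/north inputs:
  c0 r1c1: 0 / 0 / 0
  c0 r2c0: 0 / 0 / 0
  c0 r2c1: 0 / 0 / 0
  c1 r1c1: 0 / 0 / 0
  c1 r2c0: 0 / 0 / 0
  c1 r2c1: 0 / 0 / 0
  c2 r1c1: 33 / 3 / 33
  c2 r2c0: 26 / 1 / 26
  c2 r2c1: 0 / 0 / 0
  c3 r1c1: 59 / 7 / 59
  c3 r2c0: 54 / 4 / 54
  c3 r2c1: 40 / 1 / 40
  c4 r1c1: 0 / 0 / 0
  c4 r2c0: 0 / 0 / 0
  c4 r2c1: 87 / 4 / 87

PE[2][1].acc = 87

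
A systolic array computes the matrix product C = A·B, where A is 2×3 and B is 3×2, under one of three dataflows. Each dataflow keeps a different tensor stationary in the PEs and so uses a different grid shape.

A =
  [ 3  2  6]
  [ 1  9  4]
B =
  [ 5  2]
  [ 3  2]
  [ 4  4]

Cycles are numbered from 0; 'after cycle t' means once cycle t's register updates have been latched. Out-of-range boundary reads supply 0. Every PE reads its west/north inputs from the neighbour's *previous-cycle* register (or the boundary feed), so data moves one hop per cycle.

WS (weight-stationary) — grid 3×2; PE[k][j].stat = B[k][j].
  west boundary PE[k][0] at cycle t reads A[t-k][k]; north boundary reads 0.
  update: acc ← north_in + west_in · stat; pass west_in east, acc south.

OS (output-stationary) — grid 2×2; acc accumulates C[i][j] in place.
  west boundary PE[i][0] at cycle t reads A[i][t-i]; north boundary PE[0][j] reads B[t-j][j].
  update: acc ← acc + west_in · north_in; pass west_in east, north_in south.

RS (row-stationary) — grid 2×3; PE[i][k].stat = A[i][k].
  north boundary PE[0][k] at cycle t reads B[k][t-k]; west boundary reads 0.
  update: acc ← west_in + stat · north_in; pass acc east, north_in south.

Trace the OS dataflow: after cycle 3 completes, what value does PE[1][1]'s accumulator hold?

PE[1][1].acc = 20

OS 2×2: PE[1][1] cycle-by-cycle (with neighbour feeds):
  t=0 PE[0][1]: acc=0 h=0 v=0
  t=0 PE[1][0]: acc=0 h=0 v=0
  t=0 PE[1][1]: acc=0 h=0 v=0
  t=1 PE[0][1]: acc=6 h=3 v=2
  t=1 PE[1][0]: acc=5 h=1 v=5
  t=1 PE[1][1]: acc=0 h=0 v=0
  t=2 PE[0][1]: acc=10 h=2 v=2
  t=2 PE[1][0]: acc=32 h=9 v=3
  t=2 PE[1][1]: acc=2 h=1 v=2
  t=3 PE[0][1]: acc=34 h=6 v=4
  t=3 PE[1][0]: acc=48 h=4 v=4
  t=3 PE[1][1]: acc=20 h=9 v=2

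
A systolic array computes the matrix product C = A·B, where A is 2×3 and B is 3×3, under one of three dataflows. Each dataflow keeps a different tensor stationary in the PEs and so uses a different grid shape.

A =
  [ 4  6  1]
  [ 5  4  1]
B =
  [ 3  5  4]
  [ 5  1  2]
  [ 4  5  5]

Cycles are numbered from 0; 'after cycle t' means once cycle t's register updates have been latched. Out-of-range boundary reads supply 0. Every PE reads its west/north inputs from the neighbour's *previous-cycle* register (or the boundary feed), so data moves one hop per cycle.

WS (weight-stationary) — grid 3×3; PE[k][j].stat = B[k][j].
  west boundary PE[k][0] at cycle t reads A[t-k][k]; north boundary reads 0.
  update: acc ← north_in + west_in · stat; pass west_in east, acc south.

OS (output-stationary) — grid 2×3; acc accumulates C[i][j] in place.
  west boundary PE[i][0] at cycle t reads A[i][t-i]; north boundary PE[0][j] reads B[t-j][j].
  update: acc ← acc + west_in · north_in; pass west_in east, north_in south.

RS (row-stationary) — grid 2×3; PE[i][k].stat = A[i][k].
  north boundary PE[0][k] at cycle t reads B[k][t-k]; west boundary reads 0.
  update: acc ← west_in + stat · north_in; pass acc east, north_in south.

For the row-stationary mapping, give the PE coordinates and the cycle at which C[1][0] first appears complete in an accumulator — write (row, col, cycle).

(row, col, cycle) = (1, 2, 3)

RS: C[1][0] accumulates in PE[1][2]:
  @0  [1,2]  acc 0  |  →0  ↓0
  @1  [1,2]  acc 0  |  →0  ↓0
  @2  [1,2]  acc 0  |  →0  ↓0
  @3  [1,2]  acc 39  |  →39  ↓4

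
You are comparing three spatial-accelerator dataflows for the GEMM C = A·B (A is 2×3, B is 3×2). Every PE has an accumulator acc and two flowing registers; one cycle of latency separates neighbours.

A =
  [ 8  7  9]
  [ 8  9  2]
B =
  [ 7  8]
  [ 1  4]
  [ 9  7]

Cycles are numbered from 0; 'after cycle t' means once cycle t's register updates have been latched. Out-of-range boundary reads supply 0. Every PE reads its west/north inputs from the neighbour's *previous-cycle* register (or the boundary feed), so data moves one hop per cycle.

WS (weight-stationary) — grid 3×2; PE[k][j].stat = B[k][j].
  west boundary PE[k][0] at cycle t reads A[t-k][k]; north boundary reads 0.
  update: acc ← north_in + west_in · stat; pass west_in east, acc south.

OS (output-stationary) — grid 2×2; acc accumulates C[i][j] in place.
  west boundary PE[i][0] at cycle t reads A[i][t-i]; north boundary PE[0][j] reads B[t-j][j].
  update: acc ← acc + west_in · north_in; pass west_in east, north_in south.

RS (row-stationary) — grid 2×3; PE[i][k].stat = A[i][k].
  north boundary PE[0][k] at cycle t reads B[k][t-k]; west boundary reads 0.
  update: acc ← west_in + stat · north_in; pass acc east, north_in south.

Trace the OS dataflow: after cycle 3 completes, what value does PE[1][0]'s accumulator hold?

OS (2×2). Following PE[1][0] plus its west/north inputs:
  c0 r0c0: 56 / 8 / 7
  c0 r1c0: 0 / 0 / 0
  c1 r0c0: 63 / 7 / 1
  c1 r1c0: 56 / 8 / 7
  c2 r0c0: 144 / 9 / 9
  c2 r1c0: 65 / 9 / 1
  c3 r0c0: 144 / 0 / 0
  c3 r1c0: 83 / 2 / 9

PE[1][0].acc = 83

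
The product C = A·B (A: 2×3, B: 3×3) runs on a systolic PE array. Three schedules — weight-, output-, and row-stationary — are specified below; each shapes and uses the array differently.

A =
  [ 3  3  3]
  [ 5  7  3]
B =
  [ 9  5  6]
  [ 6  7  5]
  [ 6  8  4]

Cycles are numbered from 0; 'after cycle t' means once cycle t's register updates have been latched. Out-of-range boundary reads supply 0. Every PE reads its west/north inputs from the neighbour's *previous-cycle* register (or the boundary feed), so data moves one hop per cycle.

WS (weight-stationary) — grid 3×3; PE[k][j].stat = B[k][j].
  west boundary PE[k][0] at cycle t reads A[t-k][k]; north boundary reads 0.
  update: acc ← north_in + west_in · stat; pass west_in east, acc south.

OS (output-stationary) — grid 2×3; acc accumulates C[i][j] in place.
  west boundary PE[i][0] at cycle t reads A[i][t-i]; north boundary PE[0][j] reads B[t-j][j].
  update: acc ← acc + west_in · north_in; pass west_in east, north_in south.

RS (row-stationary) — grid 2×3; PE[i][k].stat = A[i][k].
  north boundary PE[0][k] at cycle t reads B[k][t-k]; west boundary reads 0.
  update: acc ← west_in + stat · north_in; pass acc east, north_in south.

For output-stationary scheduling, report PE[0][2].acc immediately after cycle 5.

Tracing OS — 2×3 array, target PE[0][2]:
  0: (0,1).acc=0  regs=<0,0>
  0: (0,2).acc=0  regs=<0,0>
  1: (0,1).acc=15  regs=<3,5>
  1: (0,2).acc=0  regs=<0,0>
  2: (0,1).acc=36  regs=<3,7>
  2: (0,2).acc=18  regs=<3,6>
  3: (0,1).acc=60  regs=<3,8>
  3: (0,2).acc=33  regs=<3,5>
  4: (0,1).acc=60  regs=<0,0>
  4: (0,2).acc=45  regs=<3,4>
  5: (0,1).acc=60  regs=<0,0>
  5: (0,2).acc=45  regs=<0,0>

PE[0][2].acc = 45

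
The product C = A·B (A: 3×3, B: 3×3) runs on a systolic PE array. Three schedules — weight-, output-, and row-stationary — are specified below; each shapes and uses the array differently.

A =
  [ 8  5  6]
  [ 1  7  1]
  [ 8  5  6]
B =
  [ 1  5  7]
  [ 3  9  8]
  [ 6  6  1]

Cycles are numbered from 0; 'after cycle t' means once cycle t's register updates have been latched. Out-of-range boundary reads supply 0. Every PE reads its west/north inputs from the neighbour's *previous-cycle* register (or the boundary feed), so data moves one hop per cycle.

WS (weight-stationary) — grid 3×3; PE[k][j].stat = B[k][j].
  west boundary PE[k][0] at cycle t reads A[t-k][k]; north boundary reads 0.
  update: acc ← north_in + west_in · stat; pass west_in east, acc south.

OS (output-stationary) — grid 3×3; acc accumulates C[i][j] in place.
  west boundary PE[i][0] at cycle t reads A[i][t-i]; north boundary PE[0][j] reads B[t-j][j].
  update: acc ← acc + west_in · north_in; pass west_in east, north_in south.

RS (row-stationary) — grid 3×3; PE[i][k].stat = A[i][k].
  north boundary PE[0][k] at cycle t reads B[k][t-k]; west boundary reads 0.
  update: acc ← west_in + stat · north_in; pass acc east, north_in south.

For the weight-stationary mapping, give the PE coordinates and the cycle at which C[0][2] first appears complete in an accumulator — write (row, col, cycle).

(row, col, cycle) = (2, 2, 4)

WS — PE[2][2] is where C[0][2] collects:
  after 0 — PE[2][2] acc=0, pass-E 0, pass-S 0
  after 1 — PE[2][2] acc=0, pass-E 0, pass-S 0
  after 2 — PE[2][2] acc=0, pass-E 0, pass-S 0
  after 3 — PE[2][2] acc=0, pass-E 0, pass-S 0
  after 4 — PE[2][2] acc=102, pass-E 6, pass-S 102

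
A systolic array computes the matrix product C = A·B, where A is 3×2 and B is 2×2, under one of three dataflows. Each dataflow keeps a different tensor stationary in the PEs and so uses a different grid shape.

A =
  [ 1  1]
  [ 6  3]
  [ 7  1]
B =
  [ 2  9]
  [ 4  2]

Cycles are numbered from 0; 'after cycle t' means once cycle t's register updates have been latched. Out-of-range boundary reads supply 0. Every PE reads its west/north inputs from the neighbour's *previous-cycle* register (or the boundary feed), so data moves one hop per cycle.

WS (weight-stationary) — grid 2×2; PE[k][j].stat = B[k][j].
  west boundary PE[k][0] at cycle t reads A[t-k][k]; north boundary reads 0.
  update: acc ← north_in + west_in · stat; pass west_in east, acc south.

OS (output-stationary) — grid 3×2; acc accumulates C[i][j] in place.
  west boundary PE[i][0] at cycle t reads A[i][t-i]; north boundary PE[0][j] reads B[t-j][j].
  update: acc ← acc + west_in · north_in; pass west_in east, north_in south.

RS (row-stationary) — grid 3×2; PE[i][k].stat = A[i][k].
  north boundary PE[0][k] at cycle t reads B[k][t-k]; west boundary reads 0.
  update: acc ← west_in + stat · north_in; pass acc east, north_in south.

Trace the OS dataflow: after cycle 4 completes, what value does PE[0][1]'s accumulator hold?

OS (3×2). Following PE[0][1] plus its west/north inputs:
  t=0 PE[0][0]: acc=2 h=1 v=2
  t=0 PE[0][1]: acc=0 h=0 v=0
  t=1 PE[0][0]: acc=6 h=1 v=4
  t=1 PE[0][1]: acc=9 h=1 v=9
  t=2 PE[0][0]: acc=6 h=0 v=0
  t=2 PE[0][1]: acc=11 h=1 v=2
  t=3 PE[0][0]: acc=6 h=0 v=0
  t=3 PE[0][1]: acc=11 h=0 v=0
  t=4 PE[0][0]: acc=6 h=0 v=0
  t=4 PE[0][1]: acc=11 h=0 v=0

PE[0][1].acc = 11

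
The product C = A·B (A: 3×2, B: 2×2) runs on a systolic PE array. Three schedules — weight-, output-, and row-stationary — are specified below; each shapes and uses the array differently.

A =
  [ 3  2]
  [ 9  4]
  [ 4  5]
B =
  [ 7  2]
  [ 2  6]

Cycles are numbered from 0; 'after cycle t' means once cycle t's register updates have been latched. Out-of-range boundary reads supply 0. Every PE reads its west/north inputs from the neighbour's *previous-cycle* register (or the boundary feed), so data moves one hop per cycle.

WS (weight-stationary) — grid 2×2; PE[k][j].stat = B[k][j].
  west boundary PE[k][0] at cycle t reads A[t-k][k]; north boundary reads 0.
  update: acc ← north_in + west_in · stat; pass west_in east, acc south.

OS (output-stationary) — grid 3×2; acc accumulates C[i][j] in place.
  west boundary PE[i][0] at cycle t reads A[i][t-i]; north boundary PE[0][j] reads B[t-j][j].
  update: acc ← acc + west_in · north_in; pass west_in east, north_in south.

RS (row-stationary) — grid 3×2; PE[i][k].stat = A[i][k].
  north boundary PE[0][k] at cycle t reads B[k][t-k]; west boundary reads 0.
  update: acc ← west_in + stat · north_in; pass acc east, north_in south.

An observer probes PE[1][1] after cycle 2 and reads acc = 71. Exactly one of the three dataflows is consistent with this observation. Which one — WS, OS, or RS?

dataflow = RS

Under WS (2×2), PE[1][1]:
  cycle 0: PE[1][1] → acc 0, east 0, south 0
  cycle 1: PE[1][1] → acc 0, east 0, south 0
  cycle 2: PE[1][1] → acc 18, east 2, south 18
Under OS (3×2), PE[1][1]:
  cycle 0: PE[1][1] → acc 0, east 0, south 0
  cycle 1: PE[1][1] → acc 0, east 0, south 0
  cycle 2: PE[1][1] → acc 18, east 9, south 2
Under RS (3×2), PE[1][1]:
  cycle 0: PE[1][1] → acc 0, east 0, south 0
  cycle 1: PE[1][1] → acc 0, east 0, south 0
  cycle 2: PE[1][1] → acc 71, east 71, south 2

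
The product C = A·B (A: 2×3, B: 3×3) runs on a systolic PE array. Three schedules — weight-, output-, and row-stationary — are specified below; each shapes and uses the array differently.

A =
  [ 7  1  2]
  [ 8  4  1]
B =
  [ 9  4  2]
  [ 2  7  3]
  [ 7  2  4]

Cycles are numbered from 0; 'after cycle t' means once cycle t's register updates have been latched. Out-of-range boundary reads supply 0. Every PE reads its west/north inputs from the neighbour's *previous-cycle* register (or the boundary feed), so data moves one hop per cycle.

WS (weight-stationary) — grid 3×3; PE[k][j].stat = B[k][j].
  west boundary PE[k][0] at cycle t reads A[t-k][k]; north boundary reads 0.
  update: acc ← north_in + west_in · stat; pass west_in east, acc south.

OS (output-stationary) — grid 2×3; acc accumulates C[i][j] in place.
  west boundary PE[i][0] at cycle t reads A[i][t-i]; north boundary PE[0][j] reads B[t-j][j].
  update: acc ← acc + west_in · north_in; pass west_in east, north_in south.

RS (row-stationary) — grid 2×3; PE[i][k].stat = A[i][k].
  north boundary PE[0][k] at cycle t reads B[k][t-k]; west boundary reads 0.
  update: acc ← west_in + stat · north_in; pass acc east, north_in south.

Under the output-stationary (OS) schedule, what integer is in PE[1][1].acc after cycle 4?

OS 2×3: PE[1][1] cycle-by-cycle (with neighbour feeds):
  step 0 · PE0,1: acc=0; fwd→0 fwd↓0
  step 0 · PE1,0: acc=0; fwd→0 fwd↓0
  step 0 · PE1,1: acc=0; fwd→0 fwd↓0
  step 1 · PE0,1: acc=28; fwd→7 fwd↓4
  step 1 · PE1,0: acc=72; fwd→8 fwd↓9
  step 1 · PE1,1: acc=0; fwd→0 fwd↓0
  step 2 · PE0,1: acc=35; fwd→1 fwd↓7
  step 2 · PE1,0: acc=80; fwd→4 fwd↓2
  step 2 · PE1,1: acc=32; fwd→8 fwd↓4
  step 3 · PE0,1: acc=39; fwd→2 fwd↓2
  step 3 · PE1,0: acc=87; fwd→1 fwd↓7
  step 3 · PE1,1: acc=60; fwd→4 fwd↓7
  step 4 · PE0,1: acc=39; fwd→0 fwd↓0
  step 4 · PE1,0: acc=87; fwd→0 fwd↓0
  step 4 · PE1,1: acc=62; fwd→1 fwd↓2

PE[1][1].acc = 62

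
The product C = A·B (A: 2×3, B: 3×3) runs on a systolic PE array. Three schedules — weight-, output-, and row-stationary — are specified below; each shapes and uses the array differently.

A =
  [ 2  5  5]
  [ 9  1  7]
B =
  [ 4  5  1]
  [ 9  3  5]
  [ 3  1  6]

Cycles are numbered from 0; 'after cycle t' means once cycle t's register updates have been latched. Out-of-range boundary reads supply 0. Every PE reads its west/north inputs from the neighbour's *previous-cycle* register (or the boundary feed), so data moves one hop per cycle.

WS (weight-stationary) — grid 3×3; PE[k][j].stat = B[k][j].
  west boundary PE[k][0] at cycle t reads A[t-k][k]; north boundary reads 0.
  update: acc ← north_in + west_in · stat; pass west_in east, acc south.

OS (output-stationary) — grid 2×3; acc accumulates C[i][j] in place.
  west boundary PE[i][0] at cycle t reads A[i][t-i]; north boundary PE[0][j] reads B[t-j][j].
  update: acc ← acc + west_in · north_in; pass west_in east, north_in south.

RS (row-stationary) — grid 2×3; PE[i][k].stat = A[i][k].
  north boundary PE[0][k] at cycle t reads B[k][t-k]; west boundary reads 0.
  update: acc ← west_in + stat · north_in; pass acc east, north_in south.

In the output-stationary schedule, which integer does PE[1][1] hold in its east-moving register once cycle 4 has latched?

Tracing OS — 2×3 array, target PE[1][1]:
  step 0 · PE0,1: acc=0; fwd→0 fwd↓0
  step 0 · PE1,0: acc=0; fwd→0 fwd↓0
  step 0 · PE1,1: acc=0; fwd→0 fwd↓0
  step 1 · PE0,1: acc=10; fwd→2 fwd↓5
  step 1 · PE1,0: acc=36; fwd→9 fwd↓4
  step 1 · PE1,1: acc=0; fwd→0 fwd↓0
  step 2 · PE0,1: acc=25; fwd→5 fwd↓3
  step 2 · PE1,0: acc=45; fwd→1 fwd↓9
  step 2 · PE1,1: acc=45; fwd→9 fwd↓5
  step 3 · PE0,1: acc=30; fwd→5 fwd↓1
  step 3 · PE1,0: acc=66; fwd→7 fwd↓3
  step 3 · PE1,1: acc=48; fwd→1 fwd↓3
  step 4 · PE0,1: acc=30; fwd→0 fwd↓0
  step 4 · PE1,0: acc=66; fwd→0 fwd↓0
  step 4 · PE1,1: acc=55; fwd→7 fwd↓1

register = 7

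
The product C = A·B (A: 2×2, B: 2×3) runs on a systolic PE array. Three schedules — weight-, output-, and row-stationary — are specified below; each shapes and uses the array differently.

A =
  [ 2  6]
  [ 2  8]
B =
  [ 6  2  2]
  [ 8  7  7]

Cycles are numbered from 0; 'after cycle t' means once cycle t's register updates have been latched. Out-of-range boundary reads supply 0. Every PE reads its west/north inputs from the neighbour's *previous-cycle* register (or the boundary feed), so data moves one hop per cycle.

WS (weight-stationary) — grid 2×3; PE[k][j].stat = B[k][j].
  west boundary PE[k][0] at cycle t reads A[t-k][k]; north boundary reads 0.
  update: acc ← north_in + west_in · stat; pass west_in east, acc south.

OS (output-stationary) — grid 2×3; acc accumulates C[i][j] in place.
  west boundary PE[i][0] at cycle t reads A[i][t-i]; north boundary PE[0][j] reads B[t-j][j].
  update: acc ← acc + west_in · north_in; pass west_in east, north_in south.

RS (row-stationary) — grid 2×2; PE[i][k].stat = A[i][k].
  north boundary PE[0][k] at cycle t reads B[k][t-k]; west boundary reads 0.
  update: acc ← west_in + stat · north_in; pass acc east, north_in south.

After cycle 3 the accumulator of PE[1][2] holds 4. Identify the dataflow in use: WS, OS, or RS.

— WS: 2×3; PE[1][2] trace:
  0: (1,2).acc=0  regs=<0,0>
  1: (1,2).acc=0  regs=<0,0>
  2: (1,2).acc=0  regs=<0,0>
  3: (1,2).acc=46  regs=<6,46>
— OS: 2×3; PE[1][2] trace:
  0: (1,2).acc=0  regs=<0,0>
  1: (1,2).acc=0  regs=<0,0>
  2: (1,2).acc=0  regs=<0,0>
  3: (1,2).acc=4  regs=<2,2>
— RS: 2×2 array has no PE[1][2].

dataflow = OS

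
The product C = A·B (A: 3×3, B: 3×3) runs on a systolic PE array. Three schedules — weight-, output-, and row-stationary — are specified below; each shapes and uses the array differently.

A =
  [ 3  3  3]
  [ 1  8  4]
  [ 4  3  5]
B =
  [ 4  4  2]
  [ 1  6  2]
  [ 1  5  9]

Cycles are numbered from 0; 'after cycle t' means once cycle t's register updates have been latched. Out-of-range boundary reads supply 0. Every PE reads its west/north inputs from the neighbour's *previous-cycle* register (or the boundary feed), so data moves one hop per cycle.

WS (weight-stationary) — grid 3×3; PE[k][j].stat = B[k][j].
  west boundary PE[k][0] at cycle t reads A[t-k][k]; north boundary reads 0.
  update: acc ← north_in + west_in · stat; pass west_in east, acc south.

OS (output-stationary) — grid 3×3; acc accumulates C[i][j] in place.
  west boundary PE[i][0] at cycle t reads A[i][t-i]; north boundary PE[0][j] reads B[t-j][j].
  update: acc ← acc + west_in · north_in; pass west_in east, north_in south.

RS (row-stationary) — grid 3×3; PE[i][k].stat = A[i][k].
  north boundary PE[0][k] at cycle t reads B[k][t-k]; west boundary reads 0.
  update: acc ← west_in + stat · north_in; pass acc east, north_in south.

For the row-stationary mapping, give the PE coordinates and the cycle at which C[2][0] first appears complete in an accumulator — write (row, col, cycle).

RS: C[2][0] accumulates in PE[2][2]:
  after 0 — PE[2][2] acc=0, pass-E 0, pass-S 0
  after 1 — PE[2][2] acc=0, pass-E 0, pass-S 0
  after 2 — PE[2][2] acc=0, pass-E 0, pass-S 0
  after 3 — PE[2][2] acc=0, pass-E 0, pass-S 0
  after 4 — PE[2][2] acc=24, pass-E 24, pass-S 1

(row, col, cycle) = (2, 2, 4)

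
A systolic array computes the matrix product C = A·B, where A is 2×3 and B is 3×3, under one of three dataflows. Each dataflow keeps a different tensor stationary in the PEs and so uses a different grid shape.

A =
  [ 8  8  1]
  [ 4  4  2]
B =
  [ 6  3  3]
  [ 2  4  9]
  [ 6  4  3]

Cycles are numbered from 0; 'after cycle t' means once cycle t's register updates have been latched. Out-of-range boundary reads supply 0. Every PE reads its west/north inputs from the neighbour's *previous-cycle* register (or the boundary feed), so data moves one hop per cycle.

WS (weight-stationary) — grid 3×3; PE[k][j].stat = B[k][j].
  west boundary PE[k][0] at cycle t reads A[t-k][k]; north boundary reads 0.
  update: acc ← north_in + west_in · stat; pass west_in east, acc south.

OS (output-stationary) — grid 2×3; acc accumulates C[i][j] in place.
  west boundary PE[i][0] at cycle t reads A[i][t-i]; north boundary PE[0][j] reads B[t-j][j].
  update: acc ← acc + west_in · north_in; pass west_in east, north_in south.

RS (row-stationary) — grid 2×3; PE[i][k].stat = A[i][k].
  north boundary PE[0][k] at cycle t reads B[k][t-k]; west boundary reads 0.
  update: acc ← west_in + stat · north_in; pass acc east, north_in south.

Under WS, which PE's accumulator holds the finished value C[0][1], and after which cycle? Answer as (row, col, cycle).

WS — PE[2][1] is where C[0][1] collects:
  t=0 PE[2][1]: acc=0 h=0 v=0
  t=1 PE[2][1]: acc=0 h=0 v=0
  t=2 PE[2][1]: acc=0 h=0 v=0
  t=3 PE[2][1]: acc=60 h=1 v=60

(row, col, cycle) = (2, 1, 3)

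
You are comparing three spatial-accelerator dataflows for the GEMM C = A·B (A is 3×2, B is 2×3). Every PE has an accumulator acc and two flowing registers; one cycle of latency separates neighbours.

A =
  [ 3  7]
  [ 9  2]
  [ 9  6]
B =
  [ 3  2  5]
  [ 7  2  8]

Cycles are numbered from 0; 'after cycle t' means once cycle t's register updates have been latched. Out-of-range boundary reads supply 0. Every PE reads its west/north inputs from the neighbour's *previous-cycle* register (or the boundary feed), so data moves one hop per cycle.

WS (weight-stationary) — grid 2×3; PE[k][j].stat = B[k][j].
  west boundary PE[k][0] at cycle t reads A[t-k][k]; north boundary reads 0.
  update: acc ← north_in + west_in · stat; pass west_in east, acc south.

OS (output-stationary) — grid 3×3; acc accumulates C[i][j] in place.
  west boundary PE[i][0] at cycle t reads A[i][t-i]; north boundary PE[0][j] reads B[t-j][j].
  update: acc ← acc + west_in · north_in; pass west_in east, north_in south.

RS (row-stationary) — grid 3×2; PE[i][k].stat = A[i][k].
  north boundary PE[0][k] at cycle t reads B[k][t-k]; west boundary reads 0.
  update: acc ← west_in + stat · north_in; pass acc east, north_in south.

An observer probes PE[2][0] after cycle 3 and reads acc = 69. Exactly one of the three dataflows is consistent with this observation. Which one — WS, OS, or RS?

— WS: 2×3 array has no PE[2][0].
— OS: 3×3; PE[2][0] trace:
  @0  [2,0]  acc 0  |  →0  ↓0
  @1  [2,0]  acc 0  |  →0  ↓0
  @2  [2,0]  acc 27  |  →9  ↓3
  @3  [2,0]  acc 69  |  →6  ↓7
— RS: 3×2; PE[2][0] trace:
  @0  [2,0]  acc 0  |  →0  ↓0
  @1  [2,0]  acc 0  |  →0  ↓0
  @2  [2,0]  acc 27  |  →27  ↓3
  @3  [2,0]  acc 18  |  →18  ↓2

dataflow = OS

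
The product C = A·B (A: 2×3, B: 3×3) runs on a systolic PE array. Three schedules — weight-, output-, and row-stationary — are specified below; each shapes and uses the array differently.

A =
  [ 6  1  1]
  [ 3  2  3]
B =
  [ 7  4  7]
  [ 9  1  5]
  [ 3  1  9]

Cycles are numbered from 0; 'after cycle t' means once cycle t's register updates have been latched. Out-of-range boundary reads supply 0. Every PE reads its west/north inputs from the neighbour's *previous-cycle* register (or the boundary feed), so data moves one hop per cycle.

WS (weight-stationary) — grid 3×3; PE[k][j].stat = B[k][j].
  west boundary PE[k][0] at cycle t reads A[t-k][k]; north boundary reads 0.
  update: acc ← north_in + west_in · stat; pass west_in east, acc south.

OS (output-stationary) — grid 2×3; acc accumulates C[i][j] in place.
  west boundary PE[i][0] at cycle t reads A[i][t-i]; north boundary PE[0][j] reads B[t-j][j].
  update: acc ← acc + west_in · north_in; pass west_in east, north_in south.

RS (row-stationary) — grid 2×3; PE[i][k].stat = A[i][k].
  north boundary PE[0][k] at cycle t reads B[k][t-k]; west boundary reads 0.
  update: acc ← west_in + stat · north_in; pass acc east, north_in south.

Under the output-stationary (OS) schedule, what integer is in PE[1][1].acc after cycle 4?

PE[1][1].acc = 17

OS on a 2×3 grid — tracing PE[1][1] and its feeders:
  step 0 · PE0,1: acc=0; fwd→0 fwd↓0
  step 0 · PE1,0: acc=0; fwd→0 fwd↓0
  step 0 · PE1,1: acc=0; fwd→0 fwd↓0
  step 1 · PE0,1: acc=24; fwd→6 fwd↓4
  step 1 · PE1,0: acc=21; fwd→3 fwd↓7
  step 1 · PE1,1: acc=0; fwd→0 fwd↓0
  step 2 · PE0,1: acc=25; fwd→1 fwd↓1
  step 2 · PE1,0: acc=39; fwd→2 fwd↓9
  step 2 · PE1,1: acc=12; fwd→3 fwd↓4
  step 3 · PE0,1: acc=26; fwd→1 fwd↓1
  step 3 · PE1,0: acc=48; fwd→3 fwd↓3
  step 3 · PE1,1: acc=14; fwd→2 fwd↓1
  step 4 · PE0,1: acc=26; fwd→0 fwd↓0
  step 4 · PE1,0: acc=48; fwd→0 fwd↓0
  step 4 · PE1,1: acc=17; fwd→3 fwd↓1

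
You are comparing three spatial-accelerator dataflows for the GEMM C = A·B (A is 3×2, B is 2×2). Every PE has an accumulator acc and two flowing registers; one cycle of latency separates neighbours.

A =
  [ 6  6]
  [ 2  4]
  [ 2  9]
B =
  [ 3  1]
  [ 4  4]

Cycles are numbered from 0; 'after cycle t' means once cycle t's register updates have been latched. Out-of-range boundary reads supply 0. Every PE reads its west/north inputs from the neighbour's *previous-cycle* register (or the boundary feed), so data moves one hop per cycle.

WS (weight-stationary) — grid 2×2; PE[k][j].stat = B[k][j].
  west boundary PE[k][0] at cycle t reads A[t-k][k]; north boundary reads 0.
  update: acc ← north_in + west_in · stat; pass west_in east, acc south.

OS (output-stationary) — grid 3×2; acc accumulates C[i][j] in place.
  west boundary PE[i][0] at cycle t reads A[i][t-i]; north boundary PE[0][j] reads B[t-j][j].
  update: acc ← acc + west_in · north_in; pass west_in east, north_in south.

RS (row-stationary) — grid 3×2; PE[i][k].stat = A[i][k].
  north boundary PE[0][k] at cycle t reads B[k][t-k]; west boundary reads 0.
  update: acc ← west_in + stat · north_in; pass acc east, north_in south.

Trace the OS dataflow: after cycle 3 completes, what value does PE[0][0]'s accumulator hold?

PE[0][0].acc = 42

OS 3×2: PE[0][0] cycle-by-cycle (with neighbour feeds):
  0: (0,0).acc=18  regs=<6,3>
  1: (0,0).acc=42  regs=<6,4>
  2: (0,0).acc=42  regs=<0,0>
  3: (0,0).acc=42  regs=<0,0>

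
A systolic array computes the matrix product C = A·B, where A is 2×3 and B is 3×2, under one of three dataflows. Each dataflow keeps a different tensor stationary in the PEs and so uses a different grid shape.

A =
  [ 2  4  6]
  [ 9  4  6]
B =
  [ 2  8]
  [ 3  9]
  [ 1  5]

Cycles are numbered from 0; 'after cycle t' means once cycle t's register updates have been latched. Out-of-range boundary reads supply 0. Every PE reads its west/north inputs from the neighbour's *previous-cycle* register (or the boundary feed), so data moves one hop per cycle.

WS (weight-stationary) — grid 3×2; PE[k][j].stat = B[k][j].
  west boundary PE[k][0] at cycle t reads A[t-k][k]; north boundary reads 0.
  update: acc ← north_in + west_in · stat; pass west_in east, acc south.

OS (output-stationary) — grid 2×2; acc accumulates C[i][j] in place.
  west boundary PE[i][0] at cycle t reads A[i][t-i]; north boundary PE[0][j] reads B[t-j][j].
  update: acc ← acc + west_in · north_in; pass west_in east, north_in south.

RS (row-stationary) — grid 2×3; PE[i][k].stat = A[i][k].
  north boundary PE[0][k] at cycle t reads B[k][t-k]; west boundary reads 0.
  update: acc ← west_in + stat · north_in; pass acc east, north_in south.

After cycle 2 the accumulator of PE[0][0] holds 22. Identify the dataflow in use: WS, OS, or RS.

Under WS (3×2), PE[0][0]:
  step 0 · PE0,0: acc=4; fwd→2 fwd↓4
  step 1 · PE0,0: acc=18; fwd→9 fwd↓18
  step 2 · PE0,0: acc=0; fwd→0 fwd↓0
Under OS (2×2), PE[0][0]:
  step 0 · PE0,0: acc=4; fwd→2 fwd↓2
  step 1 · PE0,0: acc=16; fwd→4 fwd↓3
  step 2 · PE0,0: acc=22; fwd→6 fwd↓1
Under RS (2×3), PE[0][0]:
  step 0 · PE0,0: acc=4; fwd→4 fwd↓2
  step 1 · PE0,0: acc=16; fwd→16 fwd↓8
  step 2 · PE0,0: acc=0; fwd→0 fwd↓0

dataflow = OS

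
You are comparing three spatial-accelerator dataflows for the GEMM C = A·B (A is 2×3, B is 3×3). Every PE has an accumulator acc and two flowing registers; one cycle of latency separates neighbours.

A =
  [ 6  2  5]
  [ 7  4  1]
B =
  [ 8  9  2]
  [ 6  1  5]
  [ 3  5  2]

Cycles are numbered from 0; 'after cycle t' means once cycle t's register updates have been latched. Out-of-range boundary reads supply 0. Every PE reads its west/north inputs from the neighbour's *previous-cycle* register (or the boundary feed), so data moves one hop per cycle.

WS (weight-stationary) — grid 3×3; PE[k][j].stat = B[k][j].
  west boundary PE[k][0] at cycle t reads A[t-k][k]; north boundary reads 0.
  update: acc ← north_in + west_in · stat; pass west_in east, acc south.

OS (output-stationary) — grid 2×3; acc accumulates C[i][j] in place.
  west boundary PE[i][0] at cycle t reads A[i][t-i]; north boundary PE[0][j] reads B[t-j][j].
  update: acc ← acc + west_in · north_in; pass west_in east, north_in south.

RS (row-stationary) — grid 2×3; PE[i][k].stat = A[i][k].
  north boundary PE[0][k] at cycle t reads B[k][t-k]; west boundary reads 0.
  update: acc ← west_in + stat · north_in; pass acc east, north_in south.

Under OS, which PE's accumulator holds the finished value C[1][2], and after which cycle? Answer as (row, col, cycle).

OS: C[1][2] accumulates in PE[1][2]:
  0: (1,2).acc=0  regs=<0,0>
  1: (1,2).acc=0  regs=<0,0>
  2: (1,2).acc=0  regs=<0,0>
  3: (1,2).acc=14  regs=<7,2>
  4: (1,2).acc=34  regs=<4,5>
  5: (1,2).acc=36  regs=<1,2>

(row, col, cycle) = (1, 2, 5)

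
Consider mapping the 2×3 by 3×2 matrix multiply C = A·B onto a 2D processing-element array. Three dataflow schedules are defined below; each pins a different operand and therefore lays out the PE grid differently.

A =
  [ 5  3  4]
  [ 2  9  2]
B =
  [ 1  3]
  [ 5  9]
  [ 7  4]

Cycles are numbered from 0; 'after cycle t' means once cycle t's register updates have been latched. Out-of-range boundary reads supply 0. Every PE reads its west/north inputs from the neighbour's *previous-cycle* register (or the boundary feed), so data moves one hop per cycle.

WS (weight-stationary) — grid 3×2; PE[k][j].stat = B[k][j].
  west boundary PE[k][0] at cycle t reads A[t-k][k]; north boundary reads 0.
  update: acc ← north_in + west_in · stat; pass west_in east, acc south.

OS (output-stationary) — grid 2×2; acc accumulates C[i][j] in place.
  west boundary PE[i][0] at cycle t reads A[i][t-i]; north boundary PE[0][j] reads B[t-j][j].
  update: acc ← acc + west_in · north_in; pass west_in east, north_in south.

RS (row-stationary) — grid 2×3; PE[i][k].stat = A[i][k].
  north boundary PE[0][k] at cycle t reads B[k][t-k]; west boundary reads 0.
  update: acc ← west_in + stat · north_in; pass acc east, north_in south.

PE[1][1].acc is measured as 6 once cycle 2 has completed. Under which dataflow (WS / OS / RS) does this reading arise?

WS [3×2] PE[1][1] across cycles:
  0: (1,1).acc=0  regs=<0,0>
  1: (1,1).acc=0  regs=<0,0>
  2: (1,1).acc=42  regs=<3,42>
OS [2×2] PE[1][1] across cycles:
  0: (1,1).acc=0  regs=<0,0>
  1: (1,1).acc=0  regs=<0,0>
  2: (1,1).acc=6  regs=<2,3>
RS [2×3] PE[1][1] across cycles:
  0: (1,1).acc=0  regs=<0,0>
  1: (1,1).acc=0  regs=<0,0>
  2: (1,1).acc=47  regs=<47,5>

dataflow = OS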